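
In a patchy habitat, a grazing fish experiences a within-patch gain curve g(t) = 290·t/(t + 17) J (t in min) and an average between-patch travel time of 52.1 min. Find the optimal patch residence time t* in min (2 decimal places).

29.76 min

Optimal t* satisfies g'(t*) = g(t*)/(T + t*).
g'(t) = 290·17/(t + 17)². Setting 290·17/(t+17)² = 290t/[(t+17)(52.1+t)] gives 17(52.1+t) = t(t+17), so t² = 17×52.1 = 885.7.
t* = √885.7 = 29.76 min.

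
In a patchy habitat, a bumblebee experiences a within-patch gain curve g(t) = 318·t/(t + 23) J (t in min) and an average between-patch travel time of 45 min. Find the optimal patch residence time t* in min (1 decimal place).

32.2 min

Maximise g(t)/(T+t): set derivative to zero → g'(t)(T+t) = g(t).
g'(t) = 318·23/(t + 23)². Setting 318·23/(t+23)² = 318t/[(t+23)(45+t)] gives 23(45+t) = t(t+23), so t² = 23×45 = 1035.
t* = √1035 = 32.17 min.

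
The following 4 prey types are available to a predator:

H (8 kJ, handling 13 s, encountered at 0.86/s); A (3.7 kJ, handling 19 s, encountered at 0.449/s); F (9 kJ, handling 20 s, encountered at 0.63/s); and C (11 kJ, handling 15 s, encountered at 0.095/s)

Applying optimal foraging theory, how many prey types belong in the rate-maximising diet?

2

Rank by E/h (kJ/s): C 0.733, H 0.615, F 0.45, A 0.195. Include each in turn until the next type's E/h falls below the running intake rate.
Rate on top 1: 0.4309. H: 0.615 > 0.4309 → include.
Rate on top 2: 0.5825. F: 0.45 < 0.5825 → exclude; stop.
Optimal diet: C, H — 2 of 4 types.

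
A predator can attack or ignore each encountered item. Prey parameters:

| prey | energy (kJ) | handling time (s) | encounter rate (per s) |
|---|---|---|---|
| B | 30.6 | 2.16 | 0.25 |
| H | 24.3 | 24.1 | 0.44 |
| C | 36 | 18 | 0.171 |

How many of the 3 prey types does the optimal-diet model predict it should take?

E/h in descending order: B 14.2, C 2, H 1.01 kJ/s. The optimal diet is the largest prefix of this list for which every included type satisfies E_i/h_i > R on the types above it.
Rate on top 1: 4.968. C: 2 < 4.968 → exclude; stop.
Optimal diet: B — 1 of 3 types.

1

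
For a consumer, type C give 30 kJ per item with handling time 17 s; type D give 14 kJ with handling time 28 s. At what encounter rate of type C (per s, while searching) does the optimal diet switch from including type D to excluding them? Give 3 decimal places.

0.023 per s

The zero-one rule: include type D iff E₂/h₂ > λE₁/(1+λh₁). Equality gives the switch point.
λE₁h₂ = E₂ + λE₂h₁ ⇒ λ = E₂/(E₁h₂ − E₂h₁) = 14/(840 − 238) = 0.02326 per s.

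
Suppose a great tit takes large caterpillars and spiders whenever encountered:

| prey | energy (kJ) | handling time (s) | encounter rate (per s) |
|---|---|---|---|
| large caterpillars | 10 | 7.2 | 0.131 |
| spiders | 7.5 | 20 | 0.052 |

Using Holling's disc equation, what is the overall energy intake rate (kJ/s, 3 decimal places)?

Energy encountered per unit search time: 0.131×10 + 0.052×7.5 = 1.7 kJ/s.
Handling time per unit search time: 0.131×7.2 + 0.052×20 = 1.983.
Rate = 1.7/(1 + 1.983) = 0.5699 kJ/s.

0.570 kJ/s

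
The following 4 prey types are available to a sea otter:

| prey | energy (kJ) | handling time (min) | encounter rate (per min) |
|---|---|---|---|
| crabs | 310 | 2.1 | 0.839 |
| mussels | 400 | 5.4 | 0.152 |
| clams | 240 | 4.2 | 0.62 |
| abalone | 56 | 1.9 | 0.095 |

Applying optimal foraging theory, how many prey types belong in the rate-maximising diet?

1

E/h in descending order: crabs 148, mussels 74.1, clams 57.1, abalone 29.5 kJ/min. The optimal diet is the largest prefix of this list for which every included type satisfies E_i/h_i > R on the types above it.
Rate on top 1: 94.17. mussels: 74.1 < 94.17 → exclude; stop.
Optimal diet: crabs — 1 of 4 types.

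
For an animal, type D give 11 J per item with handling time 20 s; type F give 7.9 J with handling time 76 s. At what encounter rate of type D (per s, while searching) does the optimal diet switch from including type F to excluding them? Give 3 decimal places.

Drop type F once their profitability E₂/h₂ falls below the rate achievable on type D alone: E₂/h₂ = λE₁/(1 + λh₁).
Solve for λ: λE₁h₂ = E₂(1 + λh₁) → λ(E₁h₂ − E₂h₁) = E₂ → λ = E₂/(E₁h₂ − E₂h₁).
λ = 7.9/(11×76 − 7.9×20) = 7.9/678 = 0.01165 per s.

0.012 per s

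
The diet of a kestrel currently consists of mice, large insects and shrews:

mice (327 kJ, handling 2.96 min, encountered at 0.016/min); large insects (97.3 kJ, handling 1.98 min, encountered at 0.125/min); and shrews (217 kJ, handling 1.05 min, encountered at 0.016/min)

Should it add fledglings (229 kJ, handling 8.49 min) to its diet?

Intake rate on the current diet: R = (0.016×327 + 0.125×97.3 + 0.016×217) / (1 + 0.016×2.96 + 0.125×1.98 + 0.016×1.05) = 20.87/1.312 = 15.91 kJ/min.
fledglings: E/h = 229/8.49 = 26.97 kJ/min.
Since 26.97 > R, including fledglings increases the long-run rate.

Yes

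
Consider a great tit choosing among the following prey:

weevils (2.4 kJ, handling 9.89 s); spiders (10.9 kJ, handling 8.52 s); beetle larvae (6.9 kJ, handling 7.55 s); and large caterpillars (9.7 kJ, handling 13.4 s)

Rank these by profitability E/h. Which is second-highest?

beetle larvae

In descending order of E/h:
spiders: 10.9/8.52 = 1.28 kJ/s
beetle larvae: 6.9/7.55 = 0.914 kJ/s
large caterpillars: 9.7/13.4 = 0.724 kJ/s
weevils: 2.4/9.89 = 0.243 kJ/s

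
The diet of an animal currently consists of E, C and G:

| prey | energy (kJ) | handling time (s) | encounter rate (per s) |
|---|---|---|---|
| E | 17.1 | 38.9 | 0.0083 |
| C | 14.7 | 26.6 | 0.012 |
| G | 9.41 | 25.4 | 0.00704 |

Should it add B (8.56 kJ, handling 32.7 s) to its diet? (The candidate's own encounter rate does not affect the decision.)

Current rate: (0.0083×17.1 + 0.012×14.7 + 0.00704×9.41)/(1 + 0.0083×38.9 + 0.012×26.6 + 0.00704×25.4) = 0.2112 kJ/s.
Profitability of B: 8.56/32.7 = 0.2618 kJ/s.
0.2618 > 0.2112, so adding B raises the average — include it.

Yes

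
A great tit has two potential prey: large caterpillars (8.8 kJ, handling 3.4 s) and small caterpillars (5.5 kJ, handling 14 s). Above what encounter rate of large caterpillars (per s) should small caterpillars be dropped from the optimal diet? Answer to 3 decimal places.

At the threshold, the rate on large caterpillars alone equals the profitability of small caterpillars: λ·8.8/(1 + λ·3.4) = 5.5/14 = 0.3929.
Rearranging, λ(8.8 − 0.3929×3.4) = 0.3929, so λ = 0.3929/7.464 = 0.05263 per s.

0.053 per s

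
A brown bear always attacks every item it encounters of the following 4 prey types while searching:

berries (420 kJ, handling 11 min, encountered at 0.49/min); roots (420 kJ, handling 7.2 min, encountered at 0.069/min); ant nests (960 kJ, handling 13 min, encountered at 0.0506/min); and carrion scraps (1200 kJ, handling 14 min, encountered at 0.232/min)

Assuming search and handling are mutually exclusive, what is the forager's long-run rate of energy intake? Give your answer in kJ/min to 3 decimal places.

52.050 kJ/min

R = Σλ_iE_i / (1 + Σλ_ih_i)
Numerator: 0.49×420 + 0.069×420 + 0.0506×960 + 0.232×1200 = 561.8
Denominator: 1 + 0.49×11 + 0.069×7.2 + 0.0506×13 + 0.232×14 = 10.79
R = 561.8/10.79 = 52.05 kJ/min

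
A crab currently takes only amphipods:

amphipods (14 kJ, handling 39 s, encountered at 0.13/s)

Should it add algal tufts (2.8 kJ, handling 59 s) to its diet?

No

Current rate: (0.13×14)/(1 + 0.13×39) = 0.2998 kJ/s.
algal tufts: E/h = 2.8/59 = 0.04746 kJ/s.
0.04746 < 0.2998, so adding algal tufts would lower the average — exclude it.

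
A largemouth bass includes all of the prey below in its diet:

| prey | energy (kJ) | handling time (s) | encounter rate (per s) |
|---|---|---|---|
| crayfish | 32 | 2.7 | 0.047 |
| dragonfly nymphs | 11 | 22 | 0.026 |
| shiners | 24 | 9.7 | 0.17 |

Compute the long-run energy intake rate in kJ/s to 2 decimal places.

1.75 kJ/s

R = (0.047×32 + 0.026×11 + 0.17×24) / (1 + 0.047×2.7 + 0.026×22 + 0.17×9.7) = 5.87/3.348 = 1.753 kJ/s.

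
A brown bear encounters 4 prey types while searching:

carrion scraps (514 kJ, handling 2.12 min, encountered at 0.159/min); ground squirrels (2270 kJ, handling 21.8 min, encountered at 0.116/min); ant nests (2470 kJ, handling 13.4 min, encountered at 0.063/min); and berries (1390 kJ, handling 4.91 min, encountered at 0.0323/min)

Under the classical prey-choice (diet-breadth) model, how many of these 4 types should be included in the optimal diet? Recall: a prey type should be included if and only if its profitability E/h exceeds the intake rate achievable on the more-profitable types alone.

3

Rank by E/h (kJ/min): berries 283, carrion scraps 242, ant nests 184, ground squirrels 104. Include each in turn until the next type's E/h falls below the running intake rate.
Rate on top 1: 38.75. carrion scraps: 242 > 38.75 → include.
Rate on top 2: 84.66. ant nests: 184 > 84.66 → include.
Rate on top 3: 120.6. ground squirrels: 104 < 120.6 → exclude; stop.
Optimal diet: berries, carrion scraps, ant nests — 3 of 4 types.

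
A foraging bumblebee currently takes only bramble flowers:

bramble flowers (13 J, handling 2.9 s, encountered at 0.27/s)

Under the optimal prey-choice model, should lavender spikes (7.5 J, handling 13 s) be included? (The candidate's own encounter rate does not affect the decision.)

No

On bramble flowers alone, R = ΣλE/(1+Σλh) = 3.51/1.783 = 1.969 J/s.
lavender spikes: E/h = 7.5/13 = 0.5769 J/s.
Since 0.5769 < R, time spent handling lavender spikes is better spent searching.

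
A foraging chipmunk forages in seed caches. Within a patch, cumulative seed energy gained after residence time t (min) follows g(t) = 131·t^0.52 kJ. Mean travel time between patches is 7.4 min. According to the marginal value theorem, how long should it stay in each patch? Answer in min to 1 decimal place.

Maximise g(t)/(T+t): set derivative to zero → g'(t)(T+t) = g(t).
g'(t) = 0.52·131·t^-0.48. Setting 0.52·131·t^-0.48 = 131·t^0.52/(7.4+t) gives 0.52(7.4+t) = t, so 0.48·t = 0.52×7.4.
t* = 0.52×7.4/0.48 = 8.017 min.

8.0 min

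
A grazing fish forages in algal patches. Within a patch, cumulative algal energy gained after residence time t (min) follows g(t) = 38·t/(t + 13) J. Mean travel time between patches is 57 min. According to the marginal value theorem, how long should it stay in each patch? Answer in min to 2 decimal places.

Optimal t* satisfies g'(t*) = g(t*)/(T + t*).
g'(t) = 38·13/(t + 13)². Setting 38·13/(t+13)² = 38t/[(t+13)(57+t)] gives 13(57+t) = t(t+13), so t² = 13×57 = 741.
t* = √741 = 27.22 min.

27.22 min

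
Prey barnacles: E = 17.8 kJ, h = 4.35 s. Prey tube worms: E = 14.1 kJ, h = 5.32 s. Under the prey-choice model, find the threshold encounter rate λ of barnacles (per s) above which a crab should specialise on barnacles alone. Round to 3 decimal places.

The zero-one rule: include tube worms iff E₂/h₂ > λE₁/(1+λh₁). Equality gives the switch point.
λE₁h₂ = E₂ + λE₂h₁ ⇒ λ = E₂/(E₁h₂ − E₂h₁) = 14.1/(94.7 − 61.33) = 0.4226 per s.

0.423 per s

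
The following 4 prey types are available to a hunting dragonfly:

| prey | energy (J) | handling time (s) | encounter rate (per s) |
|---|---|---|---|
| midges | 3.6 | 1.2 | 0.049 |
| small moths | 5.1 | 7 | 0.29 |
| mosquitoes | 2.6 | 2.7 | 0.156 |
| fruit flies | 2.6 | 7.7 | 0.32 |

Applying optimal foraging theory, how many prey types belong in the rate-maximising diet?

3

Profitabilities (E/h, J/s): midges 3, mosquitoes 0.963, small moths 0.729, fruit flies 0.338. Add prey in this order while the next type's profitability exceeds the intake rate on those already taken.
Rate on top 1: 0.1666. mosquitoes: 0.963 > 0.1666 → include.
Rate on top 2: 0.3932. small moths: 0.729 > 0.3932 → include.
Rate on top 3: 0.5872. fruit flies: 0.338 < 0.5872 → exclude; stop.
Optimal diet: midges, mosquitoes, small moths — 3 of 4 types.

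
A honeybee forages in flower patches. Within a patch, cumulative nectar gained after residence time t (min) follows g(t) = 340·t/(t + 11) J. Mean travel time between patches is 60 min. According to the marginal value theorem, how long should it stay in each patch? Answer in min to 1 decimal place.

Maximise g(t)/(T+t): set derivative to zero → g'(t)(T+t) = g(t).
g'(t) = 340·11/(t + 11)². Setting 340·11/(t+11)² = 340t/[(t+11)(60+t)] gives 11(60+t) = t(t+11), so t² = 11×60 = 660.
t* = √660 = 25.69 min.

25.7 min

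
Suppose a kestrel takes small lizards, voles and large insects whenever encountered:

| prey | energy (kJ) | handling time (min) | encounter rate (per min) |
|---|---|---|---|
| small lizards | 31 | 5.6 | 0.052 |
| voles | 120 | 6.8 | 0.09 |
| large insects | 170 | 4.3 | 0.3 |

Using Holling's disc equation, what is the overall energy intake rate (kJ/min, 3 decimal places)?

Energy encountered per unit search time: 0.052×31 + 0.09×120 + 0.3×170 = 63.41 kJ/min.
Handling time per unit search time: 0.052×5.6 + 0.09×6.8 + 0.3×4.3 = 2.193.
Rate = 63.41/(1 + 2.193) = 19.86 kJ/min.

19.858 kJ/min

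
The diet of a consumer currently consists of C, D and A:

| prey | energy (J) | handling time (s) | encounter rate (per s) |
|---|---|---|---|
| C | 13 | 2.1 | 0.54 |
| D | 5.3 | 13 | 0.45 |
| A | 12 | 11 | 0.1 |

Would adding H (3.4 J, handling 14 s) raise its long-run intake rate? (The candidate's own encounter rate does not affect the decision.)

No

On C, D and A alone, R = ΣλE/(1+Σλh) = 10.61/9.084 = 1.167 J/s.
Profitability of H: 3.4/14 = 0.2429 J/s.
Since 0.2429 < R, time spent handling H is better spent searching.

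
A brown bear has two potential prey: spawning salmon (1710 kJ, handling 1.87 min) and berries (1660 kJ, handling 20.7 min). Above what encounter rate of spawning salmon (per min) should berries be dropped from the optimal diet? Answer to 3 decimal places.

0.051 per min

The zero-one rule: include berries iff E₂/h₂ > λE₁/(1+λh₁). Equality gives the switch point.
λE₁h₂ = E₂ + λE₂h₁ ⇒ λ = E₂/(E₁h₂ − E₂h₁) = 1660/(3.54e+04 − 3104) = 0.0514 per min.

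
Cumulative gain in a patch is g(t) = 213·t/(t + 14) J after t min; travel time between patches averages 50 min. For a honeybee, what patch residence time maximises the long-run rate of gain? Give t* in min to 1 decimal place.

Maximise g(t)/(T+t): set derivative to zero → g'(t)(T+t) = g(t).
g'(t) = 213·14/(t + 14)². Setting 213·14/(t+14)² = 213t/[(t+14)(50+t)] gives 14(50+t) = t(t+14), so t² = 14×50 = 700.
t* = √700 = 26.46 min.

26.5 min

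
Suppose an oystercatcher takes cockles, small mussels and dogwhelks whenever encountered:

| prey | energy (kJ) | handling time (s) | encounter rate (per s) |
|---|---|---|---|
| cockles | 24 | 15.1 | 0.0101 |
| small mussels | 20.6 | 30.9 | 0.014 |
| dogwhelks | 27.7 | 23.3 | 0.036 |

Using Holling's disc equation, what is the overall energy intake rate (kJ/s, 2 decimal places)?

0.63 kJ/s

Energy encountered per unit search time: 0.0101×24 + 0.014×20.6 + 0.036×27.7 = 1.528 kJ/s.
Handling time per unit search time: 0.0101×15.1 + 0.014×30.9 + 0.036×23.3 = 1.424.
Rate = 1.528/(1 + 1.424) = 0.6304 kJ/s.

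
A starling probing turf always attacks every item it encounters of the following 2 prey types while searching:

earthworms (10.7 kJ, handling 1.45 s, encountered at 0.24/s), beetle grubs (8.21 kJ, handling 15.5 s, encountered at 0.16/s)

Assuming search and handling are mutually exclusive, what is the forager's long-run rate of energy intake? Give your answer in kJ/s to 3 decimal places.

1.014 kJ/s

R = Σλ_iE_i / (1 + Σλ_ih_i)
Numerator: 0.24×10.7 + 0.16×8.21 = 3.882
Denominator: 1 + 0.24×1.45 + 0.16×15.5 = 3.828
R = 3.882/3.828 = 1.014 kJ/s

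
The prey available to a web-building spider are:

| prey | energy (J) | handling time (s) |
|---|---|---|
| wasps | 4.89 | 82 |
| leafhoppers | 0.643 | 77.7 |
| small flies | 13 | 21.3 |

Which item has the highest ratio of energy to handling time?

small flies

Profitability E/h (J/s): wasps = 4.89/82 = 0.0596, leafhoppers = 0.643/77.7 = 0.00828, small flies = 13/21.3 = 0.61.
Ranked: small flies > wasps > leafhoppers.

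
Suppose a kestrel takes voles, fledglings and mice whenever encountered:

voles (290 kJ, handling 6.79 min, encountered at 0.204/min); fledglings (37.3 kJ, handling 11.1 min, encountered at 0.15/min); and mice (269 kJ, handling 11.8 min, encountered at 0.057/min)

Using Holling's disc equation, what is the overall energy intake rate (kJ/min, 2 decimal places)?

R = (0.204×290 + 0.15×37.3 + 0.057×269) / (1 + 0.204×6.79 + 0.15×11.1 + 0.057×11.8) = 80.09/4.723 = 16.96 kJ/min.

16.96 kJ/min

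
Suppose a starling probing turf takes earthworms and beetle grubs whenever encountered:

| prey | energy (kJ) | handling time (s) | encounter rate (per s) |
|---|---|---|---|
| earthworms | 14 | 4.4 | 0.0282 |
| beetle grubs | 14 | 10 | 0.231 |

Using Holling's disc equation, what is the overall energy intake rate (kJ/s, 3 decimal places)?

Energy encountered per unit search time: 0.0282×14 + 0.231×14 = 3.629 kJ/s.
Handling time per unit search time: 0.0282×4.4 + 0.231×10 = 2.434.
Rate = 3.629/(1 + 2.434) = 1.057 kJ/s.

1.057 kJ/s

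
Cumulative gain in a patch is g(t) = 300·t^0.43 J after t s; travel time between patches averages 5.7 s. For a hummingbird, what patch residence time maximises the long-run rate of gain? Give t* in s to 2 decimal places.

By the marginal value theorem, leave when the instantaneous gain rate g'(t) equals the habitat-wide average g(t)/(T + t).
g'(t) = 0.43·300·t^-0.57. Setting 0.43·300·t^-0.57 = 300·t^0.43/(5.7+t) gives 0.43(5.7+t) = t, so 0.57·t = 0.43×5.7.
t* = 0.43×5.7/0.57 = 4.3 s.

4.30 s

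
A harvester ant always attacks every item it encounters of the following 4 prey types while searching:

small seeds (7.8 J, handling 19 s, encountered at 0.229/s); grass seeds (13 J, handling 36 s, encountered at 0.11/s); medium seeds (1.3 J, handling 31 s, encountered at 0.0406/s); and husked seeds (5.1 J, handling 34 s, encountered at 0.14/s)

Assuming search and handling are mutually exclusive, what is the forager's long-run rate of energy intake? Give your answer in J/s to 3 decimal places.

0.260 J/s

R = (0.229×7.8 + 0.11×13 + 0.0406×1.3 + 0.14×5.1) / (1 + 0.229×19 + 0.11×36 + 0.0406×31 + 0.14×34) = 3.983/15.33 = 0.2598 J/s.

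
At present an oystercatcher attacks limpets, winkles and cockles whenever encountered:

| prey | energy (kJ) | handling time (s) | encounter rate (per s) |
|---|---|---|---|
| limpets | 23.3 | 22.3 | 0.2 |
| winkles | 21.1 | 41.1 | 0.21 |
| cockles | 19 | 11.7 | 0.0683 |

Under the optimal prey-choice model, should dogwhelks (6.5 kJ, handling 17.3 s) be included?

No

Intake rate on the current diet: R = (0.2×23.3 + 0.21×21.1 + 0.0683×19) / (1 + 0.2×22.3 + 0.21×41.1 + 0.0683×11.7) = 10.39/14.89 = 0.6977 kJ/s.
dogwhelks: E/h = 6.5/17.3 = 0.3757 kJ/s.
Since 0.3757 < R, time spent handling dogwhelks is better spent searching.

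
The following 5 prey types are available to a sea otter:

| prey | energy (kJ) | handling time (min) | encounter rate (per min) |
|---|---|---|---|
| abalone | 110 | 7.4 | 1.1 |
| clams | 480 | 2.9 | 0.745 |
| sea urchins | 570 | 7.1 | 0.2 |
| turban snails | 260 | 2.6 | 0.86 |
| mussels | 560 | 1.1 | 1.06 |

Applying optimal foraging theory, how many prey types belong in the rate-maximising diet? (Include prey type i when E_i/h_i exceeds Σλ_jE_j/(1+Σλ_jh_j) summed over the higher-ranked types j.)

1

Profitabilities (E/h, kJ/min): mussels 509, clams 166, turban snails 100, sea urchins 80.3, abalone 14.9. Add prey in this order while the next type's profitability exceeds the intake rate on those already taken.
Rate on top 1: 274.1. clams: 166 < 274.1 → exclude; stop.
Optimal diet: mussels — 1 of 5 types.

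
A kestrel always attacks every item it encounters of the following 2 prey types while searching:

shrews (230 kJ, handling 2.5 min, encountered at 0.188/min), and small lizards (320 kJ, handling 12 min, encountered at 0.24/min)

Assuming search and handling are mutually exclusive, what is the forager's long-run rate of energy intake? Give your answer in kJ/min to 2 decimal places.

27.60 kJ/min

R = Σλ_iE_i / (1 + Σλ_ih_i)
Numerator: 0.188×230 + 0.24×320 = 120
Denominator: 1 + 0.188×2.5 + 0.24×12 = 4.35
R = 120/4.35 = 27.6 kJ/min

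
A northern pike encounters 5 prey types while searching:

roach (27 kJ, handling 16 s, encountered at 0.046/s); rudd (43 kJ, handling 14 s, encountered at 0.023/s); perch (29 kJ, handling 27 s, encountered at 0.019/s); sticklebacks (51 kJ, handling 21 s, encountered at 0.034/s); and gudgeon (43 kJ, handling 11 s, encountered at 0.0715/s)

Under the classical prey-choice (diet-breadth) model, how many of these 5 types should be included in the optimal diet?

Rank by E/h (kJ/s): gudgeon 3.91, rudd 3.07, sticklebacks 2.43, roach 1.69, perch 1.07. Include each in turn until the next type's E/h falls below the running intake rate.
Rate on top 1: 1.721. rudd: 3.07 > 1.721 → include.
Rate on top 2: 1.927. sticklebacks: 2.43 > 1.927 → include.
Rate on top 3: 2.054. roach: 1.69 < 2.054 → exclude; stop.
Optimal diet: gudgeon, rudd, sticklebacks — 3 of 5 types.

3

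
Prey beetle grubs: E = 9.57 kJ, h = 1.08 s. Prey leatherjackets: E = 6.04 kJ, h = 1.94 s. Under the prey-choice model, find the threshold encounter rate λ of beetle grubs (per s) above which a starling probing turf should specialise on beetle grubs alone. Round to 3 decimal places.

0.502 per s

Drop leatherjackets once their profitability E₂/h₂ falls below the rate achievable on beetle grubs alone: E₂/h₂ = λE₁/(1 + λh₁).
Solve for λ: λE₁h₂ = E₂(1 + λh₁) → λ(E₁h₂ − E₂h₁) = E₂ → λ = E₂/(E₁h₂ − E₂h₁).
λ = 6.04/(9.57×1.94 − 6.04×1.08) = 6.04/12.04 = 0.5016 per s.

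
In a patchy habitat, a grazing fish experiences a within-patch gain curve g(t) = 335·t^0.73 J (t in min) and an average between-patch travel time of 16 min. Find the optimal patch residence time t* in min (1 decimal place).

By the marginal value theorem, leave when the instantaneous gain rate g'(t) equals the habitat-wide average g(t)/(T + t).
g'(t) = 0.73·335·t^-0.27. Setting 0.73·335·t^-0.27 = 335·t^0.73/(16+t) gives 0.73(16+t) = t, so 0.27·t = 0.73×16.
t* = 0.73×16/0.27 = 43.26 min.

43.3 min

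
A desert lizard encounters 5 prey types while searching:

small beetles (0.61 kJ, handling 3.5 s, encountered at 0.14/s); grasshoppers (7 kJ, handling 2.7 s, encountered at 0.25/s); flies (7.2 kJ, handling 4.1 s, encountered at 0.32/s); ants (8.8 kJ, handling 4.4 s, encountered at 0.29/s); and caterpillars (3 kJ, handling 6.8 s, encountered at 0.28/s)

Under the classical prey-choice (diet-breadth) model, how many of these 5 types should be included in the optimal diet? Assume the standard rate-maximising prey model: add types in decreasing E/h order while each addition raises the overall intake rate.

Profitabilities (E/h, kJ/s): grasshoppers 2.59, ants 2, flies 1.76, caterpillars 0.441, small beetles 0.174. Add prey in this order while the next type's profitability exceeds the intake rate on those already taken.
Rate on top 1: 1.045. ants: 2 > 1.045 → include.
Rate on top 2: 1.458. flies: 1.76 > 1.458 → include.
Rate on top 3: 1.55. caterpillars: 0.441 < 1.55 → exclude; stop.
Optimal diet: grasshoppers, ants, flies — 3 of 5 types.

3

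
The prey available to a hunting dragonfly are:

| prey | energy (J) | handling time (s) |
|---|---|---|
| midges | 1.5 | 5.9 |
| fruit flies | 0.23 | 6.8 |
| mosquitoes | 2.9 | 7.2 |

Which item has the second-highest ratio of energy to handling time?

midges

In descending order of E/h:
mosquitoes: 2.9/7.2 = 0.403 J/s
midges: 1.5/5.9 = 0.254 J/s
fruit flies: 0.23/6.8 = 0.0338 J/s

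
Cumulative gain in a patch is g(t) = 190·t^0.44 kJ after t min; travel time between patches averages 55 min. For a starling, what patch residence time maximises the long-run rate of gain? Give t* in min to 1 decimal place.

43.2 min

Optimal t* satisfies g'(t*) = g(t*)/(T + t*).
g'(t) = 0.44·190·t^-0.56. Setting 0.44·190·t^-0.56 = 190·t^0.44/(55+t) gives 0.44(55+t) = t, so 0.56·t = 0.44×55.
t* = 0.44×55/0.56 = 43.21 min.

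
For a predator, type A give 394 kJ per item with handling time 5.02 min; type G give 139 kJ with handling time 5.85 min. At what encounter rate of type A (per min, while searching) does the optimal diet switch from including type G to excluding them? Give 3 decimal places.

0.086 per min

The zero-one rule: include type G iff E₂/h₂ > λE₁/(1+λh₁). Equality gives the switch point.
λE₁h₂ = E₂ + λE₂h₁ ⇒ λ = E₂/(E₁h₂ − E₂h₁) = 139/(2305 − 697.8) = 0.08649 per min.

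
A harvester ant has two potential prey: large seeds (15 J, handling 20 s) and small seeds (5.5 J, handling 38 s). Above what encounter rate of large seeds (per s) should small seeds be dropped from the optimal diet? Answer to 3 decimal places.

The zero-one rule: include small seeds iff E₂/h₂ > λE₁/(1+λh₁). Equality gives the switch point.
λE₁h₂ = E₂ + λE₂h₁ ⇒ λ = E₂/(E₁h₂ − E₂h₁) = 5.5/(570 − 110) = 0.01196 per s.

0.012 per s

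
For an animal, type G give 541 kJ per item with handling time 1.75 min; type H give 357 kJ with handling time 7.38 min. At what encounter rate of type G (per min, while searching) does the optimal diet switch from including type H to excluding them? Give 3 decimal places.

0.106 per min

The zero-one rule: include type H iff E₂/h₂ > λE₁/(1+λh₁). Equality gives the switch point.
λE₁h₂ = E₂ + λE₂h₁ ⇒ λ = E₂/(E₁h₂ − E₂h₁) = 357/(3993 − 624.8) = 0.106 per min.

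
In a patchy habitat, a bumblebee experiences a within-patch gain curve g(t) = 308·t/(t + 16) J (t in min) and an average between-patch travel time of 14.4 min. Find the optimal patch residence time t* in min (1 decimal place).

15.2 min

Optimal t* satisfies g'(t*) = g(t*)/(T + t*).
g'(t) = 308·16/(t + 16)². Setting 308·16/(t+16)² = 308t/[(t+16)(14.4+t)] gives 16(14.4+t) = t(t+16), so t² = 16×14.4 = 230.4.
t* = √230.4 = 15.18 min.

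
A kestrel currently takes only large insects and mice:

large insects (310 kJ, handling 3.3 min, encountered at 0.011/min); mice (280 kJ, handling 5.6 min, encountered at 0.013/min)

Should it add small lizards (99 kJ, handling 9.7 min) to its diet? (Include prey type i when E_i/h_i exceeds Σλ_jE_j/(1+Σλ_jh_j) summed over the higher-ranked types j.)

Yes

Intake rate on the current diet: R = (0.011×310 + 0.013×280) / (1 + 0.011×3.3 + 0.013×5.6) = 7.05/1.109 = 6.357 kJ/min.
small lizards: E/h = 99/9.7 = 10.21 kJ/min.
10.21 > 6.357, so adding small lizards raises the average — include it.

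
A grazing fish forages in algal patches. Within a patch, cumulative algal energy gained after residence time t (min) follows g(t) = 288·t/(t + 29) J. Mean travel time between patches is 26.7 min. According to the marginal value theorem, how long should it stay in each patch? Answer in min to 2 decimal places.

Maximise g(t)/(T+t): set derivative to zero → g'(t)(T+t) = g(t).
g'(t) = 288·29/(t + 29)². Setting 288·29/(t+29)² = 288t/[(t+29)(26.7+t)] gives 29(26.7+t) = t(t+29), so t² = 29×26.7 = 774.3.
t* = √774.3 = 27.83 min.

27.83 min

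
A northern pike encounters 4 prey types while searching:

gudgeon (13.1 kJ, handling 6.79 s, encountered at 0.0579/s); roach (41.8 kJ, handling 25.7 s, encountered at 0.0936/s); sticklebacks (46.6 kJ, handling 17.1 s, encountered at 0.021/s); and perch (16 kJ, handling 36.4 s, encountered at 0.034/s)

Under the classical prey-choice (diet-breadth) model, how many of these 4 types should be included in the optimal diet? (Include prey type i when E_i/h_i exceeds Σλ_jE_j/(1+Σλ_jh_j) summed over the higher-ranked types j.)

Profitabilities (E/h, kJ/s): sticklebacks 2.73, gudgeon 1.93, roach 1.63, perch 0.44. Add prey in this order while the next type's profitability exceeds the intake rate on those already taken.
Rate on top 1: 0.72. gudgeon: 1.93 > 0.72 → include.
Rate on top 2: 0.9914. roach: 1.63 > 0.9914 → include.
Rate on top 3: 1.359. perch: 0.44 < 1.359 → exclude; stop.
Optimal diet: sticklebacks, gudgeon, roach — 3 of 4 types.

3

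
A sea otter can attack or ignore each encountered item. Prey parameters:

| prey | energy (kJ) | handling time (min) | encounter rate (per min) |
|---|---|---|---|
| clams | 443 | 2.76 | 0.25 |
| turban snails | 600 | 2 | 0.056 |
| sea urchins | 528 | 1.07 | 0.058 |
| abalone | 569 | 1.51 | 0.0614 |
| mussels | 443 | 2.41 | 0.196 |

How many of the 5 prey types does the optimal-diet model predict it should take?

E/h in descending order: sea urchins 493, abalone 377, turban snails 300, mussels 184, clams 161 kJ/min. The optimal diet is the largest prefix of this list for which every included type satisfies E_i/h_i > R on the types above it.
Rate on top 1: 28.83. abalone: 377 > 28.83 → include.
Rate on top 2: 56.77. turban snails: 300 > 56.77 → include.
Rate on top 3: 78.28. mussels: 184 > 78.28 → include.
Rate on top 4: 106.9. clams: 161 > 106.9 → include.
Optimal diet: sea urchins, abalone, turban snails, mussels, clams — 5 of 5 types.

5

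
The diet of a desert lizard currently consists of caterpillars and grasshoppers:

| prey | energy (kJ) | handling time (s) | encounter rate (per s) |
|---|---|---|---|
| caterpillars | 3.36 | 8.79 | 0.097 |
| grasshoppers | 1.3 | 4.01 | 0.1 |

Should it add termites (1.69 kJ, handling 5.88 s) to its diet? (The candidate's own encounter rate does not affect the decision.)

On caterpillars and grasshoppers alone, R = ΣλE/(1+Σλh) = 0.4559/2.254 = 0.2023 kJ/s.
termites: E/h = 1.69/5.88 = 0.2874 kJ/s.
Since 0.2874 > R, including termites increases the long-run rate.

Yes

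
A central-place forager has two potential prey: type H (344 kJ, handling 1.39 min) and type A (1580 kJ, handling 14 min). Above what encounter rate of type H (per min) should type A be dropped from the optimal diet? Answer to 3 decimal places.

At the threshold, the rate on type H alone equals the profitability of type A: λ·344/(1 + λ·1.39) = 1580/14 = 112.9.
Rearranging, λ(344 − 112.9×1.39) = 112.9, so λ = 112.9/187.1 = 0.6031 per min.

0.603 per min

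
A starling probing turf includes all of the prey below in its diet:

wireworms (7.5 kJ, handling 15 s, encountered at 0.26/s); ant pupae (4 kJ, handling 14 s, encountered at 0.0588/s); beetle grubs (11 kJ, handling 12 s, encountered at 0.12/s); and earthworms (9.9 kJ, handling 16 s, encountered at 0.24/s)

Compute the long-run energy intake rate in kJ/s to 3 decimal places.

R = Σλ_iE_i / (1 + Σλ_ih_i)
Numerator: 0.26×7.5 + 0.0588×4 + 0.12×11 + 0.24×9.9 = 5.881
Denominator: 1 + 0.26×15 + 0.0588×14 + 0.12×12 + 0.24×16 = 11
R = 5.881/11 = 0.5345 kJ/s

0.534 kJ/s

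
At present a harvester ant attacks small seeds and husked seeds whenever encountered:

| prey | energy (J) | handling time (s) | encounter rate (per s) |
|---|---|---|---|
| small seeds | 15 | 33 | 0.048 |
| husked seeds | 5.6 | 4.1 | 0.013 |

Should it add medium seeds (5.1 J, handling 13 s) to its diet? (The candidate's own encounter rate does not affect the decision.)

Intake rate on the current diet: R = (0.048×15 + 0.013×5.6) / (1 + 0.048×33 + 0.013×4.1) = 0.7928/2.637 = 0.3006 J/s.
Profitability of medium seeds: 5.1/13 = 0.3923 J/s.
Since 0.3923 > R, including medium seeds increases the long-run rate.

Yes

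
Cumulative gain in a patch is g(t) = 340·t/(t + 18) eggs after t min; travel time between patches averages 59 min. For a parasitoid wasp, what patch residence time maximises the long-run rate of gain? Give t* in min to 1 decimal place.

By the marginal value theorem, leave when the instantaneous gain rate g'(t) equals the habitat-wide average g(t)/(T + t).
g'(t) = 340·18/(t + 18)². Setting 340·18/(t+18)² = 340t/[(t+18)(59+t)] gives 18(59+t) = t(t+18), so t² = 18×59 = 1062.
t* = √1062 = 32.59 min.

32.6 min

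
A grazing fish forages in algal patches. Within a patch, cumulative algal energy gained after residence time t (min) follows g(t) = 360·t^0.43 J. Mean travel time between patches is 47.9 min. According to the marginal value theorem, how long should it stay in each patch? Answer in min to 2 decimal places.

36.14 min

Optimal t* satisfies g'(t*) = g(t*)/(T + t*).
g'(t) = 0.43·360·t^-0.57. Setting 0.43·360·t^-0.57 = 360·t^0.43/(47.9+t) gives 0.43(47.9+t) = t, so 0.57·t = 0.43×47.9.
t* = 0.43×47.9/0.57 = 36.14 min.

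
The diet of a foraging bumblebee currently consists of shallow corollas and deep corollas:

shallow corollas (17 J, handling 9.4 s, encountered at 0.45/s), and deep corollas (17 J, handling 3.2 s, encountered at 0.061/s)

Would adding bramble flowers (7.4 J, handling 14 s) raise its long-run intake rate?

No

Intake rate on the current diet: R = (0.45×17 + 0.061×17) / (1 + 0.45×9.4 + 0.061×3.2) = 8.687/5.425 = 1.601 J/s.
bramble flowers: E/h = 7.4/14 = 0.5286 J/s.
0.5286 < 1.601, so adding bramble flowers would lower the average — exclude it.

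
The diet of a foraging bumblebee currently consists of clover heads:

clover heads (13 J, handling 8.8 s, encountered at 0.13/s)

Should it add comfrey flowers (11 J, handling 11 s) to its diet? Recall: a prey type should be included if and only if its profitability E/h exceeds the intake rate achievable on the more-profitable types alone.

Yes

Current rate: (0.13×13)/(1 + 0.13×8.8) = 0.7882 J/s.
comfrey flowers: E/h = 11/11 = 1 J/s.
Since 1 > R, including comfrey flowers increases the long-run rate.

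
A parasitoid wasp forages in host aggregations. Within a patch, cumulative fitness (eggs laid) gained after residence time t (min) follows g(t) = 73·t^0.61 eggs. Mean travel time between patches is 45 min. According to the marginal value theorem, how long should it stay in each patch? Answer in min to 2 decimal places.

Optimal t* satisfies g'(t*) = g(t*)/(T + t*).
g'(t) = 0.61·73·t^-0.39. Setting 0.61·73·t^-0.39 = 73·t^0.61/(45+t) gives 0.61(45+t) = t, so 0.39·t = 0.61×45.
t* = 0.61×45/0.39 = 70.38 min.

70.38 min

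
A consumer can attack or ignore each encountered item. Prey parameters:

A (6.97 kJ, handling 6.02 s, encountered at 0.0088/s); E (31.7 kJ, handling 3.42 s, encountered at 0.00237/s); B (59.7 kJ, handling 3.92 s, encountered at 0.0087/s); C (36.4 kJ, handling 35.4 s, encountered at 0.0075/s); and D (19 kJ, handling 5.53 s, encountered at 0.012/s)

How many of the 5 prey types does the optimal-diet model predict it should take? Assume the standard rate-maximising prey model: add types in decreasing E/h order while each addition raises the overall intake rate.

Profitabilities (E/h, kJ/s): B 15.2, E 9.27, D 3.44, A 1.16, C 1.03. Add prey in this order while the next type's profitability exceeds the intake rate on those already taken.
Rate on top 1: 0.5023. E: 9.27 > 0.5023 → include.
Rate on top 2: 0.5704. D: 3.44 > 0.5704 → include.
Rate on top 3: 0.742. A: 1.16 > 0.742 → include.
Rate on top 4: 0.7609. C: 1.03 > 0.7609 → include.
Optimal diet: B, E, D, A, C — 5 of 5 types.

5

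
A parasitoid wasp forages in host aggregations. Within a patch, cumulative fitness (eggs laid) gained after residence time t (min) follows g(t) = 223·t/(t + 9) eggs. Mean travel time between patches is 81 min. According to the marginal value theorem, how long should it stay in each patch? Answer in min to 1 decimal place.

27.0 min

Maximise g(t)/(T+t): set derivative to zero → g'(t)(T+t) = g(t).
g'(t) = 223·9/(t + 9)². Setting 223·9/(t+9)² = 223t/[(t+9)(81+t)] gives 9(81+t) = t(t+9), so t² = 9×81 = 729.
t* = √729 = 27 min.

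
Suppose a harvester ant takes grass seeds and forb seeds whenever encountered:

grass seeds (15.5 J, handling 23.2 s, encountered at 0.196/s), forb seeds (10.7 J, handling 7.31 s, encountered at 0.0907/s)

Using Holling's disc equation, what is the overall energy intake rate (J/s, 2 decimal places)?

R = (0.196×15.5 + 0.0907×10.7) / (1 + 0.196×23.2 + 0.0907×7.31) = 4.008/6.21 = 0.6455 J/s.

0.65 J/s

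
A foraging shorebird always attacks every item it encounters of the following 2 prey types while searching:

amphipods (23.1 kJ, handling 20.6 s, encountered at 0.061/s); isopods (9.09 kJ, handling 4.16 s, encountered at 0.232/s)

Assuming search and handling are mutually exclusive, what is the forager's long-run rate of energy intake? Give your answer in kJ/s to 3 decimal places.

1.092 kJ/s

Energy encountered per unit search time: 0.061×23.1 + 0.232×9.09 = 3.518 kJ/s.
Handling time per unit search time: 0.061×20.6 + 0.232×4.16 = 2.222.
Rate = 3.518/(1 + 2.222) = 1.092 kJ/s.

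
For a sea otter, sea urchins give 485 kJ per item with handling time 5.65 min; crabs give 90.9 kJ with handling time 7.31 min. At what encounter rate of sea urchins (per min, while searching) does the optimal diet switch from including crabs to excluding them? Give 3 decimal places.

At the threshold, the rate on sea urchins alone equals the profitability of crabs: λ·485/(1 + λ·5.65) = 90.9/7.31 = 12.44.
Rearranging, λ(485 − 12.44×5.65) = 12.44, so λ = 12.44/414.7 = 0.02998 per min.

0.030 per min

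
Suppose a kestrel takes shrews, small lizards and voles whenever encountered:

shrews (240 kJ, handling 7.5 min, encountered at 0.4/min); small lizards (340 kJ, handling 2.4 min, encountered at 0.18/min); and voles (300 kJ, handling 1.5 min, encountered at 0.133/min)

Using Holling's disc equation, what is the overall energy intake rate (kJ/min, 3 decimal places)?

42.556 kJ/min

R = Σλ_iE_i / (1 + Σλ_ih_i)
Numerator: 0.4×240 + 0.18×340 + 0.133×300 = 197.1
Denominator: 1 + 0.4×7.5 + 0.18×2.4 + 0.133×1.5 = 4.631
R = 197.1/4.631 = 42.56 kJ/min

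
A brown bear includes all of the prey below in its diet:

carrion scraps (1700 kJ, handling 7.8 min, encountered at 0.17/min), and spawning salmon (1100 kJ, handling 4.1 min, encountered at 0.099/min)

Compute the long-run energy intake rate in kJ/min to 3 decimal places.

145.650 kJ/min

Energy encountered per unit search time: 0.17×1700 + 0.099×1100 = 397.9 kJ/min.
Handling time per unit search time: 0.17×7.8 + 0.099×4.1 = 1.732.
Rate = 397.9/(1 + 1.732) = 145.6 kJ/min.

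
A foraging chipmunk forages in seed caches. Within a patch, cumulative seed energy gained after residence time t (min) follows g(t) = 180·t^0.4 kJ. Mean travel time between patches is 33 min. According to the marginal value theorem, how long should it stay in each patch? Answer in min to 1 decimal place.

22.0 min

Maximise g(t)/(T+t): set derivative to zero → g'(t)(T+t) = g(t).
g'(t) = 0.4·180·t^-0.6. Setting 0.4·180·t^-0.6 = 180·t^0.4/(33+t) gives 0.4(33+t) = t, so 0.60·t = 0.4×33.
t* = 0.4×33/0.60 = 22 min.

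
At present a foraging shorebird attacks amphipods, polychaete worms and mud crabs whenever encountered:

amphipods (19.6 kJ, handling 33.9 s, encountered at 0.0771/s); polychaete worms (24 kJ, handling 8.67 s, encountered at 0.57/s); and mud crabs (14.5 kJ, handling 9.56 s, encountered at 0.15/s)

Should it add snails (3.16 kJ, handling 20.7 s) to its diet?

On amphipods, polychaete worms and mud crabs alone, R = ΣλE/(1+Σλh) = 17.37/9.99 = 1.738 kJ/s.
snails: E/h = 3.16/20.7 = 0.1527 kJ/s.
Since 0.1527 < R, time spent handling snails is better spent searching.

No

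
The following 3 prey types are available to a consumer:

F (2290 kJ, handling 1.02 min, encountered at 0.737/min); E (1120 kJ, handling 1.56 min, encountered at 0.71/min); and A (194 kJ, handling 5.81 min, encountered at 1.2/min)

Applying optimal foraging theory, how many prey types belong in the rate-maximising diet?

1

Rank by E/h (kJ/min): F 2.25e+03, E 718, A 33.4. Include each in turn until the next type's E/h falls below the running intake rate.
Rate on top 1: 963.5. E: 718 < 963.5 → exclude; stop.
Optimal diet: F — 1 of 3 types.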